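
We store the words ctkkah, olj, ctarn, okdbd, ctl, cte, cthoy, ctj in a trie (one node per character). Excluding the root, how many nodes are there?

22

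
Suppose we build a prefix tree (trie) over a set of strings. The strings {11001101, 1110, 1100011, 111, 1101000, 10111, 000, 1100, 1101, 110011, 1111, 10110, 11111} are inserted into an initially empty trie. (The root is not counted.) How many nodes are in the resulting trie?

27

Count nodes per top-level branch (shared prefixes stored once):
  '0'-branch (000): 3 nodes
  '1'-branch (10110, 10111, 1100, 1100011, 110011, 11001101, 1101, 1101000, 111, 1110, 1111, 11111): 24 nodes
Sum: 27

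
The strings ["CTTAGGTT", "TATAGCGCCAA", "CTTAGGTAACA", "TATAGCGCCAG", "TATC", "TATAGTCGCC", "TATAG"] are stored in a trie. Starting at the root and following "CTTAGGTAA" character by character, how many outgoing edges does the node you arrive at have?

Walk "CTTAGGTAA" from the root, arriving at one node.
Characters that immediately follow "CTTAGGTAA" among the stored strings: {C}.
That node has 1 child edge.

1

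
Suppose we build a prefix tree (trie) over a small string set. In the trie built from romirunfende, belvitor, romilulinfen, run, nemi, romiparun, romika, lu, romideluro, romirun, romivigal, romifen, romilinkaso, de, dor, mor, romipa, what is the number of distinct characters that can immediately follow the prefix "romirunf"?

Follow the path "romirunf" to its node, then look at its outgoing edges.
Characters that immediately follow "romirunf" among the stored strings: {e}.
That node has 1 child edge.

1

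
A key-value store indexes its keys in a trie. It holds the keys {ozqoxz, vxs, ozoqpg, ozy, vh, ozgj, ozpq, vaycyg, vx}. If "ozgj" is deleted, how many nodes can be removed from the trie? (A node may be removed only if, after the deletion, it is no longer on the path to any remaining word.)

2

After clearing the end-marker at "ozgj", prune upward until reaching a node still needed by another word.
The suffix "gj" (2 nodes) is used only by "ozgj"; the node for "oz" still has the child "q", so pruning stops there.
Nodes removed: 2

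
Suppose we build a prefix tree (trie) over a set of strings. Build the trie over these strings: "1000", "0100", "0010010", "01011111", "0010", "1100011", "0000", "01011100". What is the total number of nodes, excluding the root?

Insert word by word; a character creates a node only if that edge doesn't already exist:
  "1000" → 4 new (1, 0, 0, 0)
  "0100" → 4 new (0, 1, 0, 0)
  "0010010" → prefix "0" already present; 6 new (0, 1, 0, 0, 1, 0)
  "01011111" → prefix "010" already present; 5 new (1, 1, 1, 1, 1)
  "0010" → prefix "0010" already present; 0 new (none)
  "1100011" → prefix "1" already present; 6 new (1, 0, 0, 0, 1, 1)
  "0000" → prefix "00" already present; 2 new (0, 0)
  "01011100" → prefix "010111" already present; 2 new (0, 0)
Total nodes = 4 + 4 + 6 + 5 + 0 + 6 + 2 + 2 = 29

29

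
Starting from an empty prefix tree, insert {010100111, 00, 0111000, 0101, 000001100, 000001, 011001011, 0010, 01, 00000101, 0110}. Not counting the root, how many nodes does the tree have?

32

Trace insertions, counting only characters that open a new branch:
  "010100111" → 9 new (0, 1, 0, 1, 0, 0, 1, 1, 1)
  "00" → prefix "0" already present; 1 new (0)
  "0111000" → prefix "01" already present; 5 new (1, 1, 0, 0, 0)
  "0101" → prefix "0101" already present; 0 new (none)
  "000001100" → prefix "00" already present; 7 new (0, 0, 0, 1, 1, 0, 0)
  "000001" → prefix "000001" already present; 0 new (none)
  "011001011" → prefix "011" already present; 6 new (0, 0, 1, 0, 1, 1)
  "0010" → prefix "00" already present; 2 new (1, 0)
  "01" → prefix "01" already present; 0 new (none)
  "00000101" → prefix "000001" already present; 2 new (0, 1)
  "0110" → prefix "0110" already present; 0 new (none)
Total nodes = 9 + 1 + 5 + 0 + 7 + 0 + 6 + 2 + 0 + 2 + 0 = 32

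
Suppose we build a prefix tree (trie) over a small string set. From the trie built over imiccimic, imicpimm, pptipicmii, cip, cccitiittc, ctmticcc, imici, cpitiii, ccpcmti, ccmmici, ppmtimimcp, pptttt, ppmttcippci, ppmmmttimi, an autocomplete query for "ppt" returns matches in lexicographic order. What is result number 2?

pptttt

Filter for "ppt…" and sort: "pptipicmii", "pptttt"
The 2nd is pptttt.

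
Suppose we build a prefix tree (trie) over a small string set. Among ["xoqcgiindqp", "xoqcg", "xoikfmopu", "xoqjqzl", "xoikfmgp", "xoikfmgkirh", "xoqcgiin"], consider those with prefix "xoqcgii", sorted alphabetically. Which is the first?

Filter for "xoqcgii…" and sort: "xoqcgiin", "xoqcgiindqp"
The 1st is xoqcgiin.

xoqcgiin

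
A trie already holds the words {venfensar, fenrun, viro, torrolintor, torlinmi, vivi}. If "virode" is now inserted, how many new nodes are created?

2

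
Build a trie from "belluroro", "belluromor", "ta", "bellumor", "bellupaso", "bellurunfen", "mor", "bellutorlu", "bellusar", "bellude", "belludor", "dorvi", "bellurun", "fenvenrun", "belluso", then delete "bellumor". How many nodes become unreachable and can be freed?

3

After clearing the end-marker at "bellumor", prune upward until reaching a node still needed by another word.
The suffix "mor" (3 nodes) is used only by "bellumor"; the node for "bellu" still has the child "r", so pruning stops there.
Nodes removed: 3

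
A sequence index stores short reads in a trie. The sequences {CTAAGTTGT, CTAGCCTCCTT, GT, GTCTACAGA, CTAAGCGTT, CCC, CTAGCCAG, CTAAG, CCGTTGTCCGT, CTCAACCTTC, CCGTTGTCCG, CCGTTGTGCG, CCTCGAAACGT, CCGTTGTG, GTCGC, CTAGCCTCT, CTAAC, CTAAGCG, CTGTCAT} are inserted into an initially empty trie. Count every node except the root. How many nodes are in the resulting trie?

72

Trace insertions, counting only characters that open a new branch:
  "CTAAGTTGT" → 9 new (C, T, A, A, G, T, T, G, T)
  "CTAGCCTCCTT" → prefix "CTA" already present; 8 new (G, C, C, T, C, C, T, T)
  "GT" → 2 new (G, T)
  "GTCTACAGA" → prefix "GT" already present; 7 new (C, T, A, C, A, G, A)
  "CTAAGCGTT" → prefix "CTAAG" already present; 4 new (C, G, T, T)
  "CCC" → prefix "C" already present; 2 new (C, C)
  "CTAGCCAG" → prefix "CTAGCC" already present; 2 new (A, G)
  "CTAAG" → prefix "CTAAG" already present; 0 new (none)
  "CCGTTGTCCGT" → prefix "CC" already present; 9 new (G, T, T, G, T, C, C, G, T)
  "CTCAACCTTC" → prefix "CT" already present; 8 new (C, A, A, C, C, T, T, C)
  "CCGTTGTCCG" → prefix "CCGTTGTCCG" already present; 0 new (none)
  "CCGTTGTGCG" → prefix "CCGTTGT" already present; 3 new (G, C, G)
  "CCTCGAAACGT" → prefix "CC" already present; 9 new (T, C, G, A, A, A, C, G, T)
  "CCGTTGTG" → prefix "CCGTTGTG" already present; 0 new (none)
  "GTCGC" → prefix "GTC" already present; 2 new (G, C)
  "CTAGCCTCT" → prefix "CTAGCCTC" already present; 1 new (T)
  "CTAAC" → prefix "CTAA" already present; 1 new (C)
  "CTAAGCG" → prefix "CTAAGCG" already present; 0 new (none)
  "CTGTCAT" → prefix "CT" already present; 5 new (G, T, C, A, T)
Total nodes = 9 + 8 + 2 + 7 + 4 + 2 + 2 + 0 + 9 + 8 + 0 + 3 + 9 + 0 + 2 + 1 + 1 + 0 + 5 = 72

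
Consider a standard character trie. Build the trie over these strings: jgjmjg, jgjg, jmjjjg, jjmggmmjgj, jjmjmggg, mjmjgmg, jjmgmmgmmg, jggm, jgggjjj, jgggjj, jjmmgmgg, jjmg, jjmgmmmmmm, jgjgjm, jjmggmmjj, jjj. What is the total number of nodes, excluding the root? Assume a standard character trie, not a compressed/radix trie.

58

Trace insertions, counting only characters that open a new branch:
  "jgjmjg" → 6 new (j, g, j, m, j, g)
  "jgjg" → prefix "jgj" already present; 1 new (g)
  "jmjjjg" → prefix "j" already present; 5 new (m, j, j, j, g)
  "jjmggmmjgj" → prefix "j" already present; 9 new (j, m, g, g, m, m, j, g, j)
  "jjmjmggg" → prefix "jjm" already present; 5 new (j, m, g, g, g)
  "mjmjgmg" → 7 new (m, j, m, j, g, m, g)
  "jjmgmmgmmg" → prefix "jjmg" already present; 6 new (m, m, g, m, m, g)
  "jggm" → prefix "jg" already present; 2 new (g, m)
  "jgggjjj" → prefix "jgg" already present; 4 new (g, j, j, j)
  "jgggjj" → prefix "jgggjj" already present; 0 new (none)
  "jjmmgmgg" → prefix "jjm" already present; 5 new (m, g, m, g, g)
  "jjmg" → prefix "jjmg" already present; 0 new (none)
  "jjmgmmmmmm" → prefix "jjmgmm" already present; 4 new (m, m, m, m)
  "jgjgjm" → prefix "jgjg" already present; 2 new (j, m)
  "jjmggmmjj" → prefix "jjmggmmj" already present; 1 new (j)
  "jjj" → prefix "jj" already present; 1 new (j)
Total nodes = 6 + 1 + 5 + 9 + 5 + 7 + 6 + 2 + 4 + 0 + 5 + 0 + 4 + 2 + 1 + 1 = 58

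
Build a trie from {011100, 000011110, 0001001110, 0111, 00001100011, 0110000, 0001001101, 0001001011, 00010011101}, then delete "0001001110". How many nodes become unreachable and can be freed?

0

A node on "0001001110"'s path can go only if nothing else ends at it or branches off below it.
Every node on "0001001110" is still needed (e.g. by "00010011101"), so nothing is freed.
Nodes removed: 0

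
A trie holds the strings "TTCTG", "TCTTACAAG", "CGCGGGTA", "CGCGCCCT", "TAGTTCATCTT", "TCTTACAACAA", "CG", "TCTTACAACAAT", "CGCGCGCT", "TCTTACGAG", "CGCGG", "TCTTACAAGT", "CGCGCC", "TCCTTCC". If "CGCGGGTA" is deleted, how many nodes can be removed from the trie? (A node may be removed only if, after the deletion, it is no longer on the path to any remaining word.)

A node on "CGCGGGTA"'s path can go only if nothing else ends at it or branches off below it.
The suffix "GTA" (3 nodes) is used only by "CGCGGGTA"; "CGCGG" is itself a stored word, so pruning stops there.
Nodes removed: 3

3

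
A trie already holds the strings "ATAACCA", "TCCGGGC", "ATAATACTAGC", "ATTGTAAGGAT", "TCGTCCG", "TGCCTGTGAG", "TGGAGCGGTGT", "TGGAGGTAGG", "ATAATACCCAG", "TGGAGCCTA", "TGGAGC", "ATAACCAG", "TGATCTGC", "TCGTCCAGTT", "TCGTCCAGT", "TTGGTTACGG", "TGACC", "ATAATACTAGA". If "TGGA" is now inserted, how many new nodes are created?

"TGGA" is already a full path in the trie; only an end-marker is added.
No new nodes are needed: 0.

0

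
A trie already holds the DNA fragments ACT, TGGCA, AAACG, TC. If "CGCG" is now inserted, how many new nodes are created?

Nothing in the trie begins with "C"; the whole of "CGCG" is new.
4 − 0 = 4 new nodes.

4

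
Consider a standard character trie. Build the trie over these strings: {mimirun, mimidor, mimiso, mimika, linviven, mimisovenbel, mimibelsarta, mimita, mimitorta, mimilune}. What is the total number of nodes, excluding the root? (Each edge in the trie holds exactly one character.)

46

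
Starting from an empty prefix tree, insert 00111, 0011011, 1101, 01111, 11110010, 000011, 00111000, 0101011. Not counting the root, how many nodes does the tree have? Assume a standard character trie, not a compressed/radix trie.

Trace insertions, counting only characters that open a new branch:
  "00111" → 5 new (0, 0, 1, 1, 1)
  "0011011" → prefix "0011" already present; 3 new (0, 1, 1)
  "1101" → 4 new (1, 1, 0, 1)
  "01111" → prefix "0" already present; 4 new (1, 1, 1, 1)
  "11110010" → prefix "11" already present; 6 new (1, 1, 0, 0, 1, 0)
  "000011" → prefix "00" already present; 4 new (0, 0, 1, 1)
  "00111000" → prefix "00111" already present; 3 new (0, 0, 0)
  "0101011" → prefix "01" already present; 5 new (0, 1, 0, 1, 1)
Total nodes = 5 + 3 + 4 + 4 + 6 + 4 + 3 + 5 = 34

34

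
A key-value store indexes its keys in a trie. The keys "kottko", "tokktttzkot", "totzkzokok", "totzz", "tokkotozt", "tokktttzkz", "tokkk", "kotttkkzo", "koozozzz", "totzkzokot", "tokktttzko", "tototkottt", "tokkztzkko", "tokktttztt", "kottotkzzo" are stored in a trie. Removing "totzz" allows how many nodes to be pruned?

1

Walk "totzz" from the leaf back toward the root, removing each node that no remaining word uses.
The suffix "z" (1 node) is used only by "totzz"; the node for "totz" still has the child "k", so pruning stops there.
Nodes removed: 1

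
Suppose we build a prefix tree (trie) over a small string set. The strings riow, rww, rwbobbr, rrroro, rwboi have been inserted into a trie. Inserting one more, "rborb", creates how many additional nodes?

"r" is already a path in the trie; the remaining "borb" must be added.
So 5 − 1 = 4 new nodes.

4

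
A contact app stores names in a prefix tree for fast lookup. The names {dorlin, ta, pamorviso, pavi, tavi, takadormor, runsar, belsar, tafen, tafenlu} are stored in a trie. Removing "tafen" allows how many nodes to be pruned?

Walk "tafen" from the leaf back toward the root, removing each node that no remaining word uses.
Every node on "tafen" is still needed (e.g. by "tafenlu"), so nothing is freed.
Nodes removed: 0

0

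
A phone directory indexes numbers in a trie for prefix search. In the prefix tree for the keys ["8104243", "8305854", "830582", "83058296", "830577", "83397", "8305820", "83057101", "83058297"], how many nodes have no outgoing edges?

8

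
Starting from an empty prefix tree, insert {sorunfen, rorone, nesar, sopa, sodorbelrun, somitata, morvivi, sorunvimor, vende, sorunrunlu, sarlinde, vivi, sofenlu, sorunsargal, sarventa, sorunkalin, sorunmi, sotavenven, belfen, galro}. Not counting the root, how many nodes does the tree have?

Trace insertions, counting only characters that open a new branch:
  "sorunfen" → 8 new (s, o, r, u, n, f, e, n)
  "rorone" → 6 new (r, o, r, o, n, e)
  "nesar" → 5 new (n, e, s, a, r)
  "sopa" → prefix "so" already present; 2 new (p, a)
  "sodorbelrun" → prefix "so" already present; 9 new (d, o, r, b, e, l, r, u, n)
  "somitata" → prefix "so" already present; 6 new (m, i, t, a, t, a)
  "morvivi" → 7 new (m, o, r, v, i, v, i)
  "sorunvimor" → prefix "sorun" already present; 5 new (v, i, m, o, r)
  "vende" → 5 new (v, e, n, d, e)
  "sorunrunlu" → prefix "sorun" already present; 5 new (r, u, n, l, u)
  "sarlinde" → prefix "s" already present; 7 new (a, r, l, i, n, d, e)
  "vivi" → prefix "v" already present; 3 new (i, v, i)
  "sofenlu" → prefix "so" already present; 5 new (f, e, n, l, u)
  "sorunsargal" → prefix "sorun" already present; 6 new (s, a, r, g, a, l)
  "sarventa" → prefix "sar" already present; 5 new (v, e, n, t, a)
  "sorunkalin" → prefix "sorun" already present; 5 new (k, a, l, i, n)
  "sorunmi" → prefix "sorun" already present; 2 new (m, i)
  "sotavenven" → prefix "so" already present; 8 new (t, a, v, e, n, v, e, n)
  "belfen" → 6 new (b, e, l, f, e, n)
  "galro" → 5 new (g, a, l, r, o)
Total nodes = 8 + 6 + 5 + 2 + 9 + 6 + 7 + 5 + 5 + 5 + 7 + 3 + 5 + 6 + 5 + 5 + 2 + 8 + 6 + 5 = 110

110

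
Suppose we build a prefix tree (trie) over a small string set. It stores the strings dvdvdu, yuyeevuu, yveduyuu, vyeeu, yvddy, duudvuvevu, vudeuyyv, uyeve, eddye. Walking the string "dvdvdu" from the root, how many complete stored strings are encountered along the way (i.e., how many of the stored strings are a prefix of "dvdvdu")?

1

Walk "dvdvdu" from the root; an end-of-word marker is hit whenever a stored word is a prefix of "dvdvdu".
Prefixes of the query that are stored words: "dvdvdu"
Count: 1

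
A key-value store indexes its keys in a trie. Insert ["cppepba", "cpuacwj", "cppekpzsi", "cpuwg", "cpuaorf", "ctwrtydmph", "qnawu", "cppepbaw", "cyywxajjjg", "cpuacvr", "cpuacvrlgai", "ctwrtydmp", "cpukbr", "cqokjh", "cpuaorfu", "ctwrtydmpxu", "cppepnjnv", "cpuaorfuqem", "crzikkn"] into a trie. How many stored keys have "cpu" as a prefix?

8

Walk to "cpu"; the words in its subtree are exactly those with that prefix.
Matches: "cpuacvr", "cpuacvrlgai", "cpuacwj", "cpuaorf", "cpuaorfu", "cpuaorfuqem", "cpukbr", "cpuwg"
Count: 8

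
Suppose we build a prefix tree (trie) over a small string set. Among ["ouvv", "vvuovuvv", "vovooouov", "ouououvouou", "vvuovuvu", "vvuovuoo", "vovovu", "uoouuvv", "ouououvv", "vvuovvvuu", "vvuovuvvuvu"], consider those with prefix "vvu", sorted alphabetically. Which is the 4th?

DFS of the "vvu" subtree visits, in order: "vvuovuoo", "vvuovuvu", "vvuovuvv", "vvuovuvvuvu", "vvuovvvuu"
Position 4: vvuovuvvuvu

vvuovuvvuvu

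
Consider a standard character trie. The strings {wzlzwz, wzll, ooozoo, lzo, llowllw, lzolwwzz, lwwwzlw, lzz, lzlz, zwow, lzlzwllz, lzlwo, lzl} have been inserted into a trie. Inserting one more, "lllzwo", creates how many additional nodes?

The longest prefix of "lllzwo" already in the trie is "ll" (length 2).
New nodes needed: |"lllzwo"| − 2 = 6 − 2 = 4.

4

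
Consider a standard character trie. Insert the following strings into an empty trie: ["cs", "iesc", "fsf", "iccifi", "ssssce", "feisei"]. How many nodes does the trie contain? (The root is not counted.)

25

For each word, the new-node count is its length minus the longest prefix already in the trie:
  "cs" → 2 new (c, s)
  "iesc" → 4 new (i, e, s, c)
  "fsf" → 3 new (f, s, f)
  "iccifi" → prefix "i" already present; 5 new (c, c, i, f, i)
  "ssssce" → 6 new (s, s, s, s, c, e)
  "feisei" → prefix "f" already present; 5 new (e, i, s, e, i)
Total nodes = 2 + 4 + 3 + 5 + 6 + 5 = 25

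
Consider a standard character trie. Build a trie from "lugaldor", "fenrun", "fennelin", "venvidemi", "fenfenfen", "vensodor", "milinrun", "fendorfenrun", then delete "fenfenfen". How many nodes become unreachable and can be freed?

6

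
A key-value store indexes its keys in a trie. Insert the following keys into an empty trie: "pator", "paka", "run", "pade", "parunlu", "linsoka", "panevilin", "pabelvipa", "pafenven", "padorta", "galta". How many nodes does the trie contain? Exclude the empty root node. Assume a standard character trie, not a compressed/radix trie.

53

Trace insertions, counting only characters that open a new branch:
  "pator" → 5 new (p, a, t, o, r)
  "paka" → prefix "pa" already present; 2 new (k, a)
  "run" → 3 new (r, u, n)
  "pade" → prefix "pa" already present; 2 new (d, e)
  "parunlu" → prefix "pa" already present; 5 new (r, u, n, l, u)
  "linsoka" → 7 new (l, i, n, s, o, k, a)
  "panevilin" → prefix "pa" already present; 7 new (n, e, v, i, l, i, n)
  "pabelvipa" → prefix "pa" already present; 7 new (b, e, l, v, i, p, a)
  "pafenven" → prefix "pa" already present; 6 new (f, e, n, v, e, n)
  "padorta" → prefix "pad" already present; 4 new (o, r, t, a)
  "galta" → 5 new (g, a, l, t, a)
Total nodes = 5 + 2 + 3 + 2 + 5 + 7 + 7 + 7 + 6 + 4 + 5 = 53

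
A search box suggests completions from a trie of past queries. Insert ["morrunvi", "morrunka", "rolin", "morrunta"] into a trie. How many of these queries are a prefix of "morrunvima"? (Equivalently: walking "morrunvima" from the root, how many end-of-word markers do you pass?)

1

Traverse "morrunvima" character by character; count nodes along the way that are marked as word ends.
Prefixes of the query that are stored words: "morrunvi"
Count: 1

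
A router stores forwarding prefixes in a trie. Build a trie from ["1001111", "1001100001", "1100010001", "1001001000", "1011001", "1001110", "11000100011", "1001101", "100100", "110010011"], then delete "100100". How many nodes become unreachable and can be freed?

0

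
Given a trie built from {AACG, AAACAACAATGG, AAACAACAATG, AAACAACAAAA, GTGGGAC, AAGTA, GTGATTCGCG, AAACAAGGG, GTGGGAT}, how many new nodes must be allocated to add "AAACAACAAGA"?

2

"AAACAACAA" is already a path in the trie; the remaining "GA" must be added.
New nodes needed: |"AAACAACAAGA"| − 9 = 11 − 9 = 2.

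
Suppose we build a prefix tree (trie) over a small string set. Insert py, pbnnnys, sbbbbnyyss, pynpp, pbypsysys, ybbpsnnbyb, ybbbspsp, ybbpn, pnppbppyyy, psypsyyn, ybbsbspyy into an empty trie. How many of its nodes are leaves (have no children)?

10

A leaf is a node with no children — equivalently, the end of a word that is not a proper prefix of any other stored word.
Those words: "pbnnnys", "pbypsysys", "pnppbppyyy", "psypsyyn", "pynpp", "sbbbbnyyss", "ybbbspsp", "ybbpn", "ybbpsnnbyb", "ybbsbspyy"
Leaf count: 10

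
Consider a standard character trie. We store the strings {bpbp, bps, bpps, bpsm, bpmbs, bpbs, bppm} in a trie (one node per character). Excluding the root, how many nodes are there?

13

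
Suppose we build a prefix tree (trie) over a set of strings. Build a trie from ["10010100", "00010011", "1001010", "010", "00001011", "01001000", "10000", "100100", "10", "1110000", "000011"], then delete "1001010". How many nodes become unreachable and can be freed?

After clearing the end-marker at "1001010", prune upward until reaching a node still needed by another word.
Every node on "1001010" is still needed (e.g. by "10010100"), so nothing is freed.
Nodes removed: 0

0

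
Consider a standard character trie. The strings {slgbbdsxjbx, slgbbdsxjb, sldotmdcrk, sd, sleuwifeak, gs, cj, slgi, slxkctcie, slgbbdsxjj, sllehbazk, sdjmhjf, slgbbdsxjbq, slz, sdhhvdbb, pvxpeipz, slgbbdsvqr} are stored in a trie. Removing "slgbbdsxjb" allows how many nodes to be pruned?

After clearing the end-marker at "slgbbdsxjb", prune upward until reaching a node still needed by another word.
Every node on "slgbbdsxjb" is still needed (e.g. by "slgbbdsxjbx"), so nothing is freed.
Nodes removed: 0

0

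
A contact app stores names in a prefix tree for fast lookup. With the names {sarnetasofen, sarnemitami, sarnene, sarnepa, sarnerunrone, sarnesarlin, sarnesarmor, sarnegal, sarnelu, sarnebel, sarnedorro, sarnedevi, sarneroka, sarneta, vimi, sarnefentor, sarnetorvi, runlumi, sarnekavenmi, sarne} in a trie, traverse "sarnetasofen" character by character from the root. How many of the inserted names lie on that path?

3

Check each prefix of "sarnetasofen" against the stored set — each match is an end-marker on the path.
Prefixes of the query that are stored words: "sarne", "sarneta", "sarnetasofen"
Count: 3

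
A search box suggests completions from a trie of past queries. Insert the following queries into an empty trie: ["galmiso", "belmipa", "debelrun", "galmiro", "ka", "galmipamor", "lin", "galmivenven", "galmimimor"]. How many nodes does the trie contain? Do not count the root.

45

Count nodes per top-level branch (shared prefixes stored once):
  'b'-branch (belmipa): 7 nodes
  'd'-branch (debelrun): 8 nodes
  'g'-branch (galmimimor, galmipamor, galmiro, galmiso, galmivenven): 25 nodes
  'k'-branch (ka): 2 nodes
  'l'-branch (lin): 3 nodes
Sum: 45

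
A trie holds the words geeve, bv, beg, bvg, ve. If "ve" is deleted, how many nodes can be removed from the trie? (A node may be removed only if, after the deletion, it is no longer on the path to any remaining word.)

After clearing the end-marker at "ve", prune upward until reaching a node still needed by another word.
No other word shares any prefix with "ve", so all 2 of its nodes go.
Nodes removed: 2

2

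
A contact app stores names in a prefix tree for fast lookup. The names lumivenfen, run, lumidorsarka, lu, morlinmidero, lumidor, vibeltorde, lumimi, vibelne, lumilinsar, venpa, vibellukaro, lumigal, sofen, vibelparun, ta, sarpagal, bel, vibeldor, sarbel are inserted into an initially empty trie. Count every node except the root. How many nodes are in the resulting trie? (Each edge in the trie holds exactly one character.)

94

Insert word by word; a character creates a node only if that edge doesn't already exist:
  "lumivenfen" → 10 new (l, u, m, i, v, e, n, f, e, n)
  "run" → 3 new (r, u, n)
  "lumidorsarka" → prefix "lumi" already present; 8 new (d, o, r, s, a, r, k, a)
  "lu" → prefix "lu" already present; 0 new (none)
  "morlinmidero" → 12 new (m, o, r, l, i, n, m, i, d, e, r, o)
  "lumidor" → prefix "lumidor" already present; 0 new (none)
  "vibeltorde" → 10 new (v, i, b, e, l, t, o, r, d, e)
  "lumimi" → prefix "lumi" already present; 2 new (m, i)
  "vibelne" → prefix "vibel" already present; 2 new (n, e)
  "lumilinsar" → prefix "lumi" already present; 6 new (l, i, n, s, a, r)
  "venpa" → prefix "v" already present; 4 new (e, n, p, a)
  "vibellukaro" → prefix "vibel" already present; 6 new (l, u, k, a, r, o)
  "lumigal" → prefix "lumi" already present; 3 new (g, a, l)
  "sofen" → 5 new (s, o, f, e, n)
  "vibelparun" → prefix "vibel" already present; 5 new (p, a, r, u, n)
  "ta" → 2 new (t, a)
  "sarpagal" → prefix "s" already present; 7 new (a, r, p, a, g, a, l)
  "bel" → 3 new (b, e, l)
  "vibeldor" → prefix "vibel" already present; 3 new (d, o, r)
  "sarbel" → prefix "sar" already present; 3 new (b, e, l)
Total nodes = 10 + 3 + 8 + 0 + 12 + 0 + 10 + 2 + 2 + 6 + 4 + 6 + 3 + 5 + 5 + 2 + 7 + 3 + 3 + 3 = 94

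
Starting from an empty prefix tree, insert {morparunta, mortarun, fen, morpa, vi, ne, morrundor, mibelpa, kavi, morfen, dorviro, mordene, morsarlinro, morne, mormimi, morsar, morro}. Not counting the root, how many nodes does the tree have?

67

Insert word by word; a character creates a node only if that edge doesn't already exist:
  "morparunta" → 10 new (m, o, r, p, a, r, u, n, t, a)
  "mortarun" → prefix "mor" already present; 5 new (t, a, r, u, n)
  "fen" → 3 new (f, e, n)
  "morpa" → prefix "morpa" already present; 0 new (none)
  "vi" → 2 new (v, i)
  "ne" → 2 new (n, e)
  "morrundor" → prefix "mor" already present; 6 new (r, u, n, d, o, r)
  "mibelpa" → prefix "m" already present; 6 new (i, b, e, l, p, a)
  "kavi" → 4 new (k, a, v, i)
  "morfen" → prefix "mor" already present; 3 new (f, e, n)
  "dorviro" → 7 new (d, o, r, v, i, r, o)
  "mordene" → prefix "mor" already present; 4 new (d, e, n, e)
  "morsarlinro" → prefix "mor" already present; 8 new (s, a, r, l, i, n, r, o)
  "morne" → prefix "mor" already present; 2 new (n, e)
  "mormimi" → prefix "mor" already present; 4 new (m, i, m, i)
  "morsar" → prefix "morsar" already present; 0 new (none)
  "morro" → prefix "morr" already present; 1 new (o)
Total nodes = 10 + 5 + 3 + 0 + 2 + 2 + 6 + 6 + 4 + 3 + 7 + 4 + 8 + 2 + 4 + 0 + 1 = 67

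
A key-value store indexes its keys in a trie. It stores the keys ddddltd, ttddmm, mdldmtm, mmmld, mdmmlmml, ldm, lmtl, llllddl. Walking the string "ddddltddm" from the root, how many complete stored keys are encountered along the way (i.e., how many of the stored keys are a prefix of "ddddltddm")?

1

Walk "ddddltddm" from the root; an end-of-word marker is hit whenever a stored word is a prefix of "ddddltddm".
Prefixes of the query that are stored words: "ddddltd"
Count: 1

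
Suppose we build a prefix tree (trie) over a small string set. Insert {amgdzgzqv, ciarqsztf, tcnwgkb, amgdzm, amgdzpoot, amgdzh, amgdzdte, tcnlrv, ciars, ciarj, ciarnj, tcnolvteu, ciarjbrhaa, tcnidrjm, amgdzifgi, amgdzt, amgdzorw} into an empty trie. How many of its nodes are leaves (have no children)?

16

A leaf is a node with no children — equivalently, the end of a word that is not a proper prefix of any other stored word.
Those words: "amgdzdte", "amgdzgzqv", "amgdzh", "amgdzifgi", "amgdzm", "amgdzorw", "amgdzpoot", "amgdzt", "ciarjbrhaa", "ciarnj", "ciarqsztf", "ciars", "tcnidrjm", "tcnlrv", "tcnolvteu", "tcnwgkb"
Leaf count: 16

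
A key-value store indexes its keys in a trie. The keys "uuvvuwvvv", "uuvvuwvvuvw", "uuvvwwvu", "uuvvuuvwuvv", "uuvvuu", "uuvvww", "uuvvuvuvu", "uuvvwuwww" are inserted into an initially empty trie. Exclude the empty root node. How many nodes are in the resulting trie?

Trie structure (* marks end of a word):
(root)
└─ u
   └─ u
      └─ v
         └─ v
            ├─ u
            │  ├─ u *
            │  │  └─ v
            │  │     └─ w
            │  │        └─ u
            │  │           └─ v
            │  │              └─ v *
            │  ├─ v
            │  │  └─ u
            │  │     └─ v
            │  │        └─ u *
            │  └─ w
            │     └─ v
            │        └─ v
            │           ├─ u
            │           │  └─ v
            │           │     └─ w *
            │           └─ v *
            └─ w
               ├─ u
               │  └─ w
               │     └─ w
               │        └─ w *
               └─ w *
                  └─ v
                     └─ u *
Counting every labelled node above: 30.

30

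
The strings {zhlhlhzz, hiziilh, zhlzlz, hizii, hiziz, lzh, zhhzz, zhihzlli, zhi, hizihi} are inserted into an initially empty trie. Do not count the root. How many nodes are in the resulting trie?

33

Trie structure (* marks end of a word):
(root)
├─ h
│  └─ i
│     └─ z
│        └─ i
│           ├─ h
│           │  └─ i *
│           ├─ i *
│           │  └─ l
│           │     └─ h *
│           └─ z *
├─ l
│  └─ z
│     └─ h *
└─ z
   └─ h
      ├─ h
      │  └─ z
      │     └─ z *
      ├─ i *
      │  └─ h
      │     └─ z
      │        └─ l
      │           └─ l
      │              └─ i *
      └─ l
         ├─ h
         │  └─ l
         │     └─ h
         │        └─ z
         │           └─ z *
         └─ z
            └─ l
               └─ z *
Counting every labelled node above: 33.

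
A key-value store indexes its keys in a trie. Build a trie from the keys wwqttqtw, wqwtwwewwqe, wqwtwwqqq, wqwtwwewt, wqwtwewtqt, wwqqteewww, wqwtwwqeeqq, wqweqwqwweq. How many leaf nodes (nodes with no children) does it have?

Leaves are exactly the stored words that no other stored word extends.
Those words: "wqweqwqwweq", "wqwtwewtqt", "wqwtwwewt", "wqwtwwewwqe", "wqwtwwqeeqq", "wqwtwwqqq", "wwqqteewww", "wwqttqtw"
Leaf count: 8

8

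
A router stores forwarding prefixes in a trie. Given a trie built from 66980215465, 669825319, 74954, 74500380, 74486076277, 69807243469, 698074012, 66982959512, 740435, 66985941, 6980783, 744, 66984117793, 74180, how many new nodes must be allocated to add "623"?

"6" is already a path in the trie; the remaining "23" must be added.
So 3 − 1 = 2 new nodes.

2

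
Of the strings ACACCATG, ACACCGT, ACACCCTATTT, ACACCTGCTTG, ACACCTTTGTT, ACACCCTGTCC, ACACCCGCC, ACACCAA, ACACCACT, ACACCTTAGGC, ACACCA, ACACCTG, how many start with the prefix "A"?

Traverse to the node for "A", then collect every word in that subtree.
Words under "A": ACACCA, ACACCAA, ACACCACT, ACACCATG, ACACCCGCC, ACACCCTATTT, ACACCCTGTCC, ACACCGT, ACACCTG, ACACCTGCTTG, ACACCTTAGGC, ACACCTTTGTT
Count: 12

12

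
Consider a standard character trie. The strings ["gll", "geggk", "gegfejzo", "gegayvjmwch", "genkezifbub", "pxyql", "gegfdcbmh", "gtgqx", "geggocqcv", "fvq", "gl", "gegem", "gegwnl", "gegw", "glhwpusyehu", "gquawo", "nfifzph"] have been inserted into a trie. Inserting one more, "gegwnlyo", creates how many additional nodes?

2

"gegwnl" is already a path in the trie; the remaining "yo" must be added.
So 8 − 6 = 2 new nodes.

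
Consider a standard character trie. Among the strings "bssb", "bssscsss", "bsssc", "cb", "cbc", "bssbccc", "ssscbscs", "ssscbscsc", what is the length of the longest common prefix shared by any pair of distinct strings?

The deepest shared node is where two words last agree before diverging.
e.g. "ssscbscs" and "ssscbscsc" share the prefix "ssscbscs" of length 8; no pair shares a longer one.
Longest shared-prefix length: 8

8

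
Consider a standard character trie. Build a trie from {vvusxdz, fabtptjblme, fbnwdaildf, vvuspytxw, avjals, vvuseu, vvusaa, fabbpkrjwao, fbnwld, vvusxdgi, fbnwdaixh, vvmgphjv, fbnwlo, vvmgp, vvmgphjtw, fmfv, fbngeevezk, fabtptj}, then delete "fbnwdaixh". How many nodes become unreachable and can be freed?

Walk "fbnwdaixh" from the leaf back toward the root, removing each node that no remaining word uses.
The suffix "xh" (2 nodes) is used only by "fbnwdaixh"; the node for "fbnwdai" still has the child "l", so pruning stops there.
Nodes removed: 2

2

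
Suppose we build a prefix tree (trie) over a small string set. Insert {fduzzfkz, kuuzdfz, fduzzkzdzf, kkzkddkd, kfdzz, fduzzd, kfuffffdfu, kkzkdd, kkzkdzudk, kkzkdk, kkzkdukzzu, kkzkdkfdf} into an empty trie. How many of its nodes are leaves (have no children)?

Leaves are exactly the stored words that no other stored word extends.
Those words: "fduzzd", "fduzzfkz", "fduzzkzdzf", "kfdzz", "kfuffffdfu", "kkzkddkd", "kkzkdkfdf", "kkzkdukzzu", "kkzkdzudk", "kuuzdfz"
Leaf count: 10

10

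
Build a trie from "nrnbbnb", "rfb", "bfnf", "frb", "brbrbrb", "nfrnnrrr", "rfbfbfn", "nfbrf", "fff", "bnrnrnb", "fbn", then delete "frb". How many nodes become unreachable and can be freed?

2

Walk "frb" from the leaf back toward the root, removing each node that no remaining word uses.
The suffix "rb" (2 nodes) is used only by "frb"; the node for "f" still has the child "f", so pruning stops there.
Nodes removed: 2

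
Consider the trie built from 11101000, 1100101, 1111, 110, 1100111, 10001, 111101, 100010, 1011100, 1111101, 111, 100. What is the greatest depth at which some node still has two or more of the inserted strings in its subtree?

5

The deepest shared node is where two words last agree before diverging.
e.g. "10001" and "100010" share the prefix "10001" of length 5; no pair shares a longer one.
Longest shared-prefix length: 5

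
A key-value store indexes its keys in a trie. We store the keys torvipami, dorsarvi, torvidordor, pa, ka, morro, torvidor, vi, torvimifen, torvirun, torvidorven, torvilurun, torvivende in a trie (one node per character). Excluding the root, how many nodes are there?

Insert word by word; a character creates a node only if that edge doesn't already exist:
  "torvipami" → 9 new (t, o, r, v, i, p, a, m, i)
  "dorsarvi" → 8 new (d, o, r, s, a, r, v, i)
  "torvidordor" → prefix "torvi" already present; 6 new (d, o, r, d, o, r)
  "pa" → 2 new (p, a)
  "ka" → 2 new (k, a)
  "morro" → 5 new (m, o, r, r, o)
  "torvidor" → prefix "torvidor" already present; 0 new (none)
  "vi" → 2 new (v, i)
  "torvimifen" → prefix "torvi" already present; 5 new (m, i, f, e, n)
  "torvirun" → prefix "torvi" already present; 3 new (r, u, n)
  "torvidorven" → prefix "torvidor" already present; 3 new (v, e, n)
  "torvilurun" → prefix "torvi" already present; 5 new (l, u, r, u, n)
  "torvivende" → prefix "torvi" already present; 5 new (v, e, n, d, e)
Total nodes = 9 + 8 + 6 + 2 + 2 + 5 + 0 + 2 + 5 + 3 + 3 + 5 + 5 = 55

55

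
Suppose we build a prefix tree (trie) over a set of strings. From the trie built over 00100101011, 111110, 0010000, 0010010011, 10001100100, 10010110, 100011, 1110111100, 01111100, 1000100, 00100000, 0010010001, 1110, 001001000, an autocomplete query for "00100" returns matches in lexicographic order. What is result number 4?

0010010001

Words with prefix "00100", in lexicographic order: "0010000", "00100000", "001001000", "0010010001", "0010010011", "00100101011"
Position 4: 0010010001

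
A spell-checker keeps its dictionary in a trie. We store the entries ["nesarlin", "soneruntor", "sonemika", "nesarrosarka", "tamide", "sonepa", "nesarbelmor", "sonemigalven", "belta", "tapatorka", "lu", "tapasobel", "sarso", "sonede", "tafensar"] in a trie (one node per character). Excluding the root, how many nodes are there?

80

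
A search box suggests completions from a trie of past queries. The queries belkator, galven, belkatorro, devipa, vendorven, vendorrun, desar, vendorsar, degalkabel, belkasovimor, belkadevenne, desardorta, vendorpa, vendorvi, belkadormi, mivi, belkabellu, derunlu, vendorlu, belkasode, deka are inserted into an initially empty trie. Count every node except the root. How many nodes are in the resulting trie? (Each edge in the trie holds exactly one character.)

Count nodes per top-level branch (shared prefixes stored once):
  'b'-branch (belkabellu, belkadevenne, belkadormi, belkasode, belkasovimor, belkator, belkatorro): 35 nodes
  'd'-branch (degalkabel, deka, derunlu, desar, desardorta, devipa): 29 nodes
  'g'-branch (galven): 6 nodes
  'm'-branch (mivi): 4 nodes
  'v'-branch (vendorlu, vendorpa, vendorrun, vendorsar, vendorven, vendorvi): 20 nodes
Sum: 94

94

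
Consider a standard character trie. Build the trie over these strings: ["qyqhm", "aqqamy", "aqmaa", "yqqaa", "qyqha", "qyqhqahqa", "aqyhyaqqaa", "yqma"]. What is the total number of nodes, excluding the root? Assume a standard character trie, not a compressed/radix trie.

Trie structure (* marks end of a word):
(root)
├─ a
│  └─ q
│     ├─ m
│     │  └─ a
│     │     └─ a *
│     ├─ q
│     │  └─ a
│     │     └─ m
│     │        └─ y *
│     └─ y
│        └─ h
│           └─ y
│              └─ a
│                 └─ q
│                    └─ q
│                       └─ a
│                          └─ a *
├─ q
│  └─ y
│     └─ q
│        └─ h
│           ├─ a *
│           ├─ m *
│           └─ q
│              └─ a
│                 └─ h
│                    └─ q
│                       └─ a *
└─ y
   └─ q
      ├─ m
      │  └─ a *
      └─ q
         └─ a
            └─ a *
Counting every labelled node above: 35.

35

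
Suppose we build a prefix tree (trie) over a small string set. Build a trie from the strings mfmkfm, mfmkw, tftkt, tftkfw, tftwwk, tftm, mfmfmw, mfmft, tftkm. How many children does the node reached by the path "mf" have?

1

Walk "mf" from the root, arriving at one node.
Distinct next characters after "mf": m.
That node has 1 child edge.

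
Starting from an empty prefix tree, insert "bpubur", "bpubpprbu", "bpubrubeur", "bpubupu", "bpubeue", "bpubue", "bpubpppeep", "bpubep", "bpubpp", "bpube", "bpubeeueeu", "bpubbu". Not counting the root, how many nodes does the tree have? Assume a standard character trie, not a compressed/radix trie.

Count nodes per top-level branch (shared prefixes stored once):
  'b'-branch (bpubbu, bpube, bpubeeueeu, bpubep, bpubeue, bpubpp, bpubpppeep, bpubpprbu, bpubrubeur, bpubue, bpubupu, bpubur): 35 nodes
Sum: 35

35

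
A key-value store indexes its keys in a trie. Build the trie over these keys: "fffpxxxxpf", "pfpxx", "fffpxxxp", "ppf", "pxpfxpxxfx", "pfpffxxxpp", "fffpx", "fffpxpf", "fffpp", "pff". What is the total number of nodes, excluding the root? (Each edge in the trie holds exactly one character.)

38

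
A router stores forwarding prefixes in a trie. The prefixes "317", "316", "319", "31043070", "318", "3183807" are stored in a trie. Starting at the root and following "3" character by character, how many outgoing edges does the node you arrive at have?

1

Walk "3" from the root, arriving at one node.
Distinct next characters after "3": 1.
That node has 1 child edge.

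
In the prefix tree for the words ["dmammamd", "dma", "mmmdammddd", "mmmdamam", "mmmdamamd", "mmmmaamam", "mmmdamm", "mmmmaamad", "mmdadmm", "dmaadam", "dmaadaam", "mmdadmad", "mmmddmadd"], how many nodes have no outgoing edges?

10

Leaves are exactly the stored words that no other stored word extends.
Those words: "dmaadaam", "dmaadam", "dmammamd", "mmdadmad", "mmdadmm", "mmmdamamd", "mmmdammddd", "mmmddmadd", "mmmmaamad", "mmmmaamam"
Leaf count: 10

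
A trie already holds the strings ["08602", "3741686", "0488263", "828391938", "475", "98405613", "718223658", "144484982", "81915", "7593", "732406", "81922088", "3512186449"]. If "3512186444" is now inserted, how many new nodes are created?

The longest prefix of "3512186444" already in the trie is "351218644" (length 9).
So 10 − 9 = 1 new nodes.

1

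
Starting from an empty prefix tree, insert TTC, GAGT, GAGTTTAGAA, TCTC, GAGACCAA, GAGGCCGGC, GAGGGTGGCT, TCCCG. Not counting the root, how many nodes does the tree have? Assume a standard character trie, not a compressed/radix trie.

Count nodes per top-level branch (shared prefixes stored once):
  'G'-branch (GAGACCAA, GAGGCCGGC, GAGGGTGGCT, GAGT, GAGTTTAGAA): 27 nodes
  'T'-branch (TCCCG, TCTC, TTC): 9 nodes
Sum: 36

36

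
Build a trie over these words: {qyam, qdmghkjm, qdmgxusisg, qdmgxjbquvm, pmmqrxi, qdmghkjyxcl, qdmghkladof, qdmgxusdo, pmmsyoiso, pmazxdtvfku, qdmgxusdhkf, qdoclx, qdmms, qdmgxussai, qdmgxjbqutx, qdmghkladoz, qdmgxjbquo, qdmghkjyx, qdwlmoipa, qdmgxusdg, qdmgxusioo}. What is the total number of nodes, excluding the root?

Count nodes per top-level branch (shared prefixes stored once):
  'p'-branch (pmazxdtvfku, pmmqrxi, pmmsyoiso): 22 nodes
  'q'-branch (qdmghkjm, qdmghkjyx, qdmghkjyxcl, qdmghkladof, qdmghkladoz, qdmgxjbquo, qdmgxjbqutx, qdmgxjbquvm, qdmgxusdg, qdmgxusdhkf, qdmgxusdo, qdmgxusioo, qdmgxusisg, qdmgxussai, qdmms, qdoclx, qdwlmoipa, qyam): 60 nodes
Sum: 82

82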